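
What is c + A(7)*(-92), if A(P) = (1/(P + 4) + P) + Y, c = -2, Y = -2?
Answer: -5174/11 ≈ -470.36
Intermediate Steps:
A(P) = -2 + P + 1/(4 + P) (A(P) = (1/(P + 4) + P) - 2 = (1/(4 + P) + P) - 2 = (P + 1/(4 + P)) - 2 = -2 + P + 1/(4 + P))
c + A(7)*(-92) = -2 + ((-7 + 7**2 + 2*7)/(4 + 7))*(-92) = -2 + ((-7 + 49 + 14)/11)*(-92) = -2 + ((1/11)*56)*(-92) = -2 + (56/11)*(-92) = -2 - 5152/11 = -5174/11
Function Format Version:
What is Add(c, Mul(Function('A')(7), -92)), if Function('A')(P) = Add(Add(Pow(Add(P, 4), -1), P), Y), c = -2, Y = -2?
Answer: Rational(-5174, 11) ≈ -470.36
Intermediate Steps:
Function('A')(P) = Add(-2, P, Pow(Add(4, P), -1)) (Function('A')(P) = Add(Add(Pow(Add(P, 4), -1), P), -2) = Add(Add(Pow(Add(4, P), -1), P), -2) = Add(Add(P, Pow(Add(4, P), -1)), -2) = Add(-2, P, Pow(Add(4, P), -1)))
Add(c, Mul(Function('A')(7), -92)) = Add(-2, Mul(Mul(Pow(Add(4, 7), -1), Add(-7, Pow(7, 2), Mul(2, 7))), -92)) = Add(-2, Mul(Mul(Pow(11, -1), Add(-7, 49, 14)), -92)) = Add(-2, Mul(Mul(Rational(1, 11), 56), -92)) = Add(-2, Mul(Rational(56, 11), -92)) = Add(-2, Rational(-5152, 11)) = Rational(-5174, 11)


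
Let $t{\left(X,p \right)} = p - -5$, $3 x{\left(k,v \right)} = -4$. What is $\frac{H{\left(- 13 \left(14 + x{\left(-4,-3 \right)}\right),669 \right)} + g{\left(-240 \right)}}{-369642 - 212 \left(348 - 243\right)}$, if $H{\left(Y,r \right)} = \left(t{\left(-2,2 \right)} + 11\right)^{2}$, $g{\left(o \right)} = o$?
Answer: $- \frac{2}{9331} \approx -0.00021434$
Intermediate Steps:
$x{\left(k,v \right)} = - \frac{4}{3}$ ($x{\left(k,v \right)} = \frac{1}{3} \left(-4\right) = - \frac{4}{3}$)
$t{\left(X,p \right)} = 5 + p$ ($t{\left(X,p \right)} = p + 5 = 5 + p$)
$H{\left(Y,r \right)} = 324$ ($H{\left(Y,r \right)} = \left(\left(5 + 2\right) + 11\right)^{2} = \left(7 + 11\right)^{2} = 18^{2} = 324$)
$\frac{H{\left(- 13 \left(14 + x{\left(-4,-3 \right)}\right),669 \right)} + g{\left(-240 \right)}}{-369642 - 212 \left(348 - 243\right)} = \frac{324 - 240}{-369642 - 212 \left(348 - 243\right)} = \frac{84}{-369642 - 22260} = \frac{84}{-391902} = 84 \left(- \frac{1}{391902}\right) = - \frac{2}{9331}$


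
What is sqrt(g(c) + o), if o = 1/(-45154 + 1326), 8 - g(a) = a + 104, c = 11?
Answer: 11*I*sqrt(424660449)/21914 ≈ 10.344*I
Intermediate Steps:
g(a) = -96 - a (g(a) = 8 - (a + 104) = 8 - (104 + a) = 8 + (-104 - a) = -96 - a)
o = -1/43828 (o = 1/(-43828) = -1/43828 ≈ -2.2816e-5)
sqrt(g(c) + o) = sqrt((-96 - 1*11) - 1/43828) = sqrt((-96 - 11) - 1/43828) = sqrt(-107 - 1/43828) = sqrt(-4689597/43828) = 11*I*sqrt(424660449)/21914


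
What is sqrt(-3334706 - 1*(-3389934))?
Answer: 2*sqrt(13807) ≈ 235.01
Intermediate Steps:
sqrt(-3334706 - 1*(-3389934)) = sqrt(-3334706 + 3389934) = sqrt(55228) = 2*sqrt(13807)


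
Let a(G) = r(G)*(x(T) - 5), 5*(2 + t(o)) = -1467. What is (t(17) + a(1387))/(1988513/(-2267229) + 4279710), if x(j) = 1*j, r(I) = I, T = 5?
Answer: -3348697233/48515403175385 ≈ -6.9023e-5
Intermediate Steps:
t(o) = -1477/5 (t(o) = -2 + (⅕)*(-1467) = -2 - 1467/5 = -1477/5)
x(j) = j
a(G) = 0 (a(G) = G*(5 - 5) = G*0 = 0)
(t(17) + a(1387))/(1988513/(-2267229) + 4279710) = (-1477/5 + 0)/(1988513/(-2267229) + 4279710) = -1477/(5*(1988513*(-1/2267229) + 4279710)) = -1477/(5*(-1988513/2267229 + 4279710)) = -1477/(5*9703080635077/2267229) = -1477/5*2267229/9703080635077 = -3348697233/48515403175385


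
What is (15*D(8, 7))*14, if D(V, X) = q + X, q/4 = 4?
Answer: 4830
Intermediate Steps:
q = 16 (q = 4*4 = 16)
D(V, X) = 16 + X
(15*D(8, 7))*14 = (15*(16 + 7))*14 = (15*23)*14 = 345*14 = 4830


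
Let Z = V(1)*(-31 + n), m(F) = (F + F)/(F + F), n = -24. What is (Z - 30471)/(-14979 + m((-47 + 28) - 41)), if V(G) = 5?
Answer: 15373/7489 ≈ 2.0527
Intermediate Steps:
m(F) = 1 (m(F) = (2*F)/((2*F)) = (2*F)*(1/(2*F)) = 1)
Z = -275 (Z = 5*(-31 - 24) = 5*(-55) = -275)
(Z - 30471)/(-14979 + m((-47 + 28) - 41)) = (-275 - 30471)/(-14979 + 1) = -30746/(-14978) = -30746*(-1/14978) = 15373/7489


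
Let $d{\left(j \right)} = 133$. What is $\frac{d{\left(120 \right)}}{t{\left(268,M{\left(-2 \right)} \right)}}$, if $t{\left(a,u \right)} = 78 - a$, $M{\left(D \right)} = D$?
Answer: $- \frac{7}{10} \approx -0.7$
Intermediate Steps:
$\frac{d{\left(120 \right)}}{t{\left(268,M{\left(-2 \right)} \right)}} = \frac{133}{78 - 268} = \frac{133}{-190} = 133 \left(- \frac{1}{190}\right) = - \frac{7}{10}$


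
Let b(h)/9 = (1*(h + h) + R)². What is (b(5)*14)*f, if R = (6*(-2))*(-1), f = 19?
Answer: 1158696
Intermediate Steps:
R = 12 (R = -12*(-1) = 12)
b(h) = 9*(12 + 2*h)² (b(h) = 9*(1*(h + h) + 12)² = 9*(1*(2*h) + 12)² = 9*(2*h + 12)² = 9*(12 + 2*h)²)
(b(5)*14)*f = ((36*(6 + 5)²)*14)*19 = ((36*11²)*14)*19 = ((36*121)*14)*19 = (4356*14)*19 = 60984*19 = 1158696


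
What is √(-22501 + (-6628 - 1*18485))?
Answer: I*√47614 ≈ 218.21*I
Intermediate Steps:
√(-22501 + (-6628 - 1*18485)) = √(-22501 + (-6628 - 18485)) = √(-22501 - 25113) = √(-47614) = I*√47614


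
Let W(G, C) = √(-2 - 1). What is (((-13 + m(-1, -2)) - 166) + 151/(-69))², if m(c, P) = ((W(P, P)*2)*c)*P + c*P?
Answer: 152639968/4761 - 98912*I*√3/69 ≈ 32061.0 - 2482.9*I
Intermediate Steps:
W(G, C) = I*√3 (W(G, C) = √(-3) = I*√3)
m(c, P) = P*c + 2*I*P*c*√3 (m(c, P) = (((I*√3)*2)*c)*P + c*P = ((2*I*√3)*c)*P + P*c = (2*I*c*√3)*P + P*c = 2*I*P*c*√3 + P*c = P*c + 2*I*P*c*√3)
(((-13 + m(-1, -2)) - 166) + 151/(-69))² = (((-13 - 2*(-1)*(1 + 2*I*√3)) - 166) + 151/(-69))² = (((-13 + (2 + 4*I*√3)) - 166) + 151*(-1/69))² = (((-11 + 4*I*√3) - 166) - 151/69)² = ((-177 + 4*I*√3) - 151/69)² = (-12364/69 + 4*I*√3)²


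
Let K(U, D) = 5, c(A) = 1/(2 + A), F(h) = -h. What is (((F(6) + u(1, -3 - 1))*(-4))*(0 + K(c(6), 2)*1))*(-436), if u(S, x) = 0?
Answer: -52320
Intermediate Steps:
(((F(6) + u(1, -3 - 1))*(-4))*(0 + K(c(6), 2)*1))*(-436) = (((-1*6 + 0)*(-4))*(0 + 5*1))*(-436) = (((-6 + 0)*(-4))*(0 + 5))*(-436) = (-6*(-4)*5)*(-436) = (24*5)*(-436) = 120*(-436) = -52320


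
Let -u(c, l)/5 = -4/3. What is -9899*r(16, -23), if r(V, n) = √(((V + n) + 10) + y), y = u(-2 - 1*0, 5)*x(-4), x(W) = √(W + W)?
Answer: -9899*√(27 + 120*I*√2)/3 ≈ -32901.0 - 28080.0*I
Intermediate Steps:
x(W) = √2*√W (x(W) = √(2*W) = √2*√W)
u(c, l) = 20/3 (u(c, l) = -(-20)/3 = -5*(-4/3) = 20/3)
y = 40*I*√2/3 (y = 20*(√2*√(-4))/3 = 20*(√2*(2*I))/3 = 20*(2*I*√2)/3 = 40*I*√2/3 ≈ 18.856*I)
r(V, n) = √(10 + V + n + 40*I*√2/3) (r(V, n) = √(((V + n) + 10) + 40*I*√2/3) = √((10 + V + n) + 40*I*√2/3) = √(10 + V + n + 40*I*√2/3))
-9899*r(16, -23) = -9899*√(90 + 9*16 + 9*(-23) + 120*I*√2)/3 = -9899*√(90 + 144 - 207 + 120*I*√2)/3 = -9899*√(27 + 120*I*√2)/3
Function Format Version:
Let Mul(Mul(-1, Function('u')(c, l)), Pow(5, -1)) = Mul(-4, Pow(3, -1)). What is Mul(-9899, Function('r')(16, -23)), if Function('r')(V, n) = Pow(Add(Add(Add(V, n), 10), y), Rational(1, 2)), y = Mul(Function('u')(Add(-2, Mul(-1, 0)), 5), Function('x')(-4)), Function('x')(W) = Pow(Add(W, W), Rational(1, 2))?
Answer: Mul(Rational(-9899, 3), Pow(Add(27, Mul(120, I, Pow(2, Rational(1, 2)))), Rational(1, 2))) ≈ Add(-32901., Mul(-28080., I))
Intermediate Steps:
Function('x')(W) = Mul(Pow(2, Rational(1, 2)), Pow(W, Rational(1, 2))) (Function('x')(W) = Pow(Mul(2, W), Rational(1, 2)) = Mul(Pow(2, Rational(1, 2)), Pow(W, Rational(1, 2))))
Function('u')(c, l) = Rational(20, 3) (Function('u')(c, l) = Mul(-5, Mul(-4, Pow(3, -1))) = Mul(-5, Mul(-4, Rational(1, 3))) = Mul(-5, Rational(-4, 3)) = Rational(20, 3))
y = Mul(Rational(40, 3), I, Pow(2, Rational(1, 2))) (y = Mul(Rational(20, 3), Mul(Pow(2, Rational(1, 2)), Pow(-4, Rational(1, 2)))) = Mul(Rational(20, 3), Mul(Pow(2, Rational(1, 2)), Mul(2, I))) = Mul(Rational(20, 3), Mul(2, I, Pow(2, Rational(1, 2)))) = Mul(Rational(40, 3), I, Pow(2, Rational(1, 2))) ≈ Mul(18.856, I))
Function('r')(V, n) = Pow(Add(10, V, n, Mul(Rational(40, 3), I, Pow(2, Rational(1, 2)))), Rational(1, 2)) (Function('r')(V, n) = Pow(Add(Add(Add(V, n), 10), Mul(Rational(40, 3), I, Pow(2, Rational(1, 2)))), Rational(1, 2)) = Pow(Add(Add(10, V, n), Mul(Rational(40, 3), I, Pow(2, Rational(1, 2)))), Rational(1, 2)) = Pow(Add(10, V, n, Mul(Rational(40, 3), I, Pow(2, Rational(1, 2)))), Rational(1, 2)))
Mul(-9899, Function('r')(16, -23)) = Mul(-9899, Mul(Rational(1, 3), Pow(Add(90, Mul(9, 16), Mul(9, -23), Mul(120, I, Pow(2, Rational(1, 2)))), Rational(1, 2)))) = Mul(-9899, Mul(Rational(1, 3), Pow(Add(90, 144, -207, Mul(120, I, Pow(2, Rational(1, 2)))), Rational(1, 2)))) = Mul(-9899, Mul(Rational(1, 3), Pow(Add(27, Mul(120, I, Pow(2, Rational(1, 2)))), Rational(1, 2)))) = Mul(Rational(-9899, 3), Pow(Add(27, Mul(120, I, Pow(2, Rational(1, 2)))), Rational(1, 2)))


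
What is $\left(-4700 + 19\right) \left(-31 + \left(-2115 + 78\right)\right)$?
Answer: $9680308$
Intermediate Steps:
$\left(-4700 + 19\right) \left(-31 + \left(-2115 + 78\right)\right) = - 4681 \left(-31 - 2037\right) = \left(-4681\right) \left(-2068\right) = 9680308$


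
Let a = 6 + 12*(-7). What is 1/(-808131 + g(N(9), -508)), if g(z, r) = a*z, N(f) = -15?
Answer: -1/806961 ≈ -1.2392e-6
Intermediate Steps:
a = -78 (a = 6 - 84 = -78)
g(z, r) = -78*z
1/(-808131 + g(N(9), -508)) = 1/(-808131 - 78*(-15)) = 1/(-808131 + 1170) = 1/(-806961) = -1/806961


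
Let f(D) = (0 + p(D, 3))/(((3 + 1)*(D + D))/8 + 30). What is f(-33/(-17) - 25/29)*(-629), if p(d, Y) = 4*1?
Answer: -620194/7661 ≈ -80.955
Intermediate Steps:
p(d, Y) = 4
f(D) = 4/(30 + D) (f(D) = (0 + 4)/(((3 + 1)*(D + D))/8 + 30) = 4/((4*(2*D))*(⅛) + 30) = 4/((8*D)*(⅛) + 30) = 4/(D + 30) = 4/(30 + D))
f(-33/(-17) - 25/29)*(-629) = (4/(30 + (-33/(-17) - 25/29)))*(-629) = (4/(30 + (-33*(-1/17) - 25*1/29)))*(-629) = (4/(30 + (33/17 - 25/29)))*(-629) = (4/(30 + 532/493))*(-629) = (4/(15322/493))*(-629) = (4*(493/15322))*(-629) = (986/7661)*(-629) = -620194/7661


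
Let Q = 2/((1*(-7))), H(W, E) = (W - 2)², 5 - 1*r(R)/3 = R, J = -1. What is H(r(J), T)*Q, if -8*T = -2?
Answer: -512/7 ≈ -73.143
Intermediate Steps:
T = ¼ (T = -⅛*(-2) = ¼ ≈ 0.25000)
r(R) = 15 - 3*R
H(W, E) = (-2 + W)²
Q = -2/7 (Q = 2/(-7) = 2*(-⅐) = -2/7 ≈ -0.28571)
H(r(J), T)*Q = (-2 + (15 - 3*(-1)))²*(-2/7) = (-2 + (15 + 3))²*(-2/7) = (-2 + 18)²*(-2/7) = 16²*(-2/7) = 256*(-2/7) = -512/7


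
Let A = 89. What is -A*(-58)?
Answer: 5162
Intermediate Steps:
-A*(-58) = -1*89*(-58) = -89*(-58) = 5162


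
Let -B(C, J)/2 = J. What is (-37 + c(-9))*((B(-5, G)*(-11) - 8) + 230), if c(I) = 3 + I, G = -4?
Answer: -5762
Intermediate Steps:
B(C, J) = -2*J
(-37 + c(-9))*((B(-5, G)*(-11) - 8) + 230) = (-37 + (3 - 9))*((-2*(-4)*(-11) - 8) + 230) = (-37 - 6)*((8*(-11) - 8) + 230) = -43*((-88 - 8) + 230) = -43*(-96 + 230) = -43*134 = -5762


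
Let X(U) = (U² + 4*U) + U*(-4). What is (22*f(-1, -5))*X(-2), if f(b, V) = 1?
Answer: 88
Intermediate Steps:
X(U) = U² (X(U) = (U² + 4*U) - 4*U = U²)
(22*f(-1, -5))*X(-2) = (22*1)*(-2)² = 22*4 = 88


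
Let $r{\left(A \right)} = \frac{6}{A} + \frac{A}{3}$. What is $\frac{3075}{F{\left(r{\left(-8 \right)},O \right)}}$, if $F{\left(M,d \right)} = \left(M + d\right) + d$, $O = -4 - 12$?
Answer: $- \frac{1476}{17} \approx -86.823$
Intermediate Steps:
$O = -16$ ($O = -4 - 12 = -16$)
$r{\left(A \right)} = \frac{6}{A} + \frac{A}{3}$ ($r{\left(A \right)} = \frac{6}{A} + A \frac{1}{3} = \frac{6}{A} + \frac{A}{3}$)
$F{\left(M,d \right)} = M + 2 d$
$\frac{3075}{F{\left(r{\left(-8 \right)},O \right)}} = \frac{3075}{\left(\frac{6}{-8} + \frac{1}{3} \left(-8\right)\right) + 2 \left(-16\right)} = \frac{3075}{\left(6 \left(- \frac{1}{8}\right) - \frac{8}{3}\right) - 32} = \frac{3075}{\left(- \frac{3}{4} - \frac{8}{3}\right) - 32} = \frac{3075}{- \frac{41}{12} - 32} = \frac{3075}{- \frac{425}{12}} = 3075 \left(- \frac{12}{425}\right) = - \frac{1476}{17}$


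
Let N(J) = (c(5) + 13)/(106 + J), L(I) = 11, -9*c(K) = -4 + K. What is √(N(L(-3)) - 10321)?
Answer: I*√141282661/117 ≈ 101.59*I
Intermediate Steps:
c(K) = 4/9 - K/9 (c(K) = -(-4 + K)/9 = 4/9 - K/9)
N(J) = 116/(9*(106 + J)) (N(J) = ((4/9 - ⅑*5) + 13)/(106 + J) = ((4/9 - 5/9) + 13)/(106 + J) = (-⅑ + 13)/(106 + J) = 116/(9*(106 + J)))
√(N(L(-3)) - 10321) = √(116/(9*(106 + 11)) - 10321) = √((116/9)/117 - 10321) = √((116/9)*(1/117) - 10321) = √(116/1053 - 10321) = √(-10867897/1053) = I*√141282661/117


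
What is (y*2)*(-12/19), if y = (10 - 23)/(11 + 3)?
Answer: 156/133 ≈ 1.1729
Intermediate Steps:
y = -13/14 ≈ -0.92857
(y*2)*(-12/19) = (-13/14*2)*(-12/19) = -(-156)/(7*19) = -13/7*(-12/19) = 156/133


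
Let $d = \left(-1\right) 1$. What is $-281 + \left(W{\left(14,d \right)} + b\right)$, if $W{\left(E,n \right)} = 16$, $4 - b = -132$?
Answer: $-129$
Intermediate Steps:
$d = -1$
$b = 136$ ($b = 4 - -132 = 4 + 132 = 136$)
$-281 + \left(W{\left(14,d \right)} + b\right) = -281 + \left(16 + 136\right) = -281 + 152 = -129$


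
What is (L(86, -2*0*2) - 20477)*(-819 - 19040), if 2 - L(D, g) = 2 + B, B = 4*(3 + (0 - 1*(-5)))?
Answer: 407288231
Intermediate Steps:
B = 32 (B = 4*(3 + (0 + 5)) = 4*(3 + 5) = 4*8 = 32)
L(D, g) = -32 (L(D, g) = 2 - (2 + 32) = 2 - 1*34 = 2 - 34 = -32)
(L(86, -2*0*2) - 20477)*(-819 - 19040) = (-32 - 20477)*(-819 - 19040) = -20509*(-19859) = 407288231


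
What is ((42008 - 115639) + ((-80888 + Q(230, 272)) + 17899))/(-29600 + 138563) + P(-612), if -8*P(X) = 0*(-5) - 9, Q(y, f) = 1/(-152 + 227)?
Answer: -8421967/65377800 ≈ -0.12882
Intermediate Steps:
Q(y, f) = 1/75
P(X) = 9/8 (P(X) = -(0*(-5) - 9)/8 = -(0 - 9)/8 = -⅛*(-9) = 9/8)
((42008 - 115639) + ((-80888 + Q(230, 272)) + 17899))/(-29600 + 138563) + P(-612) = ((42008 - 115639) + ((-80888 + 1/75) + 17899))/(-29600 + 138563) + 9/8 = (-73631 + (-6066599/75 + 17899))/108963 + 9/8 = (-73631 - 4724174/75)*(1/108963) + 9/8 = -10246499/75*1/108963 + 9/8 = -10246499/8172225 + 9/8 = -8421967/65377800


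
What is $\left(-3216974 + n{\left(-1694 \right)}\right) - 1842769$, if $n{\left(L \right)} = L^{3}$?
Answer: $-4866223127$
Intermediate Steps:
$\left(-3216974 + n{\left(-1694 \right)}\right) - 1842769 = \left(-3216974 + \left(-1694\right)^{3}\right) - 1842769 = \left(-3216974 - 4861163384\right) - 1842769 = -4864380358 - 1842769 = -4866223127$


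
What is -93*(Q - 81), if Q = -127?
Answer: 19344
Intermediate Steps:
-93*(Q - 81) = -93*(-127 - 81) = -93*(-208) = 19344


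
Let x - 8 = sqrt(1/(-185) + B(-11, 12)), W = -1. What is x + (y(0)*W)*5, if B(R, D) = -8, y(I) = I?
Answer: 8 + I*sqrt(273985)/185 ≈ 8.0 + 2.8294*I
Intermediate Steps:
x = 8 + I*sqrt(273985)/185 (x = 8 + sqrt(1/(-185) - 8) = 8 + sqrt(-1/185 - 8) = 8 + sqrt(-1481/185) = 8 + I*sqrt(273985)/185 ≈ 8.0 + 2.8294*I)
x + (y(0)*W)*5 = (8 + I*sqrt(273985)/185) + (0*(-1))*5 = (8 + I*sqrt(273985)/185) + 0*5 = (8 + I*sqrt(273985)/185) + 0 = 8 + I*sqrt(273985)/185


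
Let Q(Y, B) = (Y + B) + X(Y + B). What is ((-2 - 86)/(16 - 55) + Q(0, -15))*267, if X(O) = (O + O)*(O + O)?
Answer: 3079667/13 ≈ 2.3690e+5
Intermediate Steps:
X(O) = 4*O² (X(O) = (2*O)*(2*O) = 4*O²)
Q(Y, B) = B + Y + 4*(B + Y)² (Q(Y, B) = (Y + B) + 4*(Y + B)² = (B + Y) + 4*(B + Y)² = B + Y + 4*(B + Y)²)
((-2 - 86)/(16 - 55) + Q(0, -15))*267 = ((-2 - 86)/(16 - 55) + (-15 + 0 + 4*(-15 + 0)²))*267 = (-88/(-39) + (-15 + 0 + 4*(-15)²))*267 = (-88*(-1/39) + (-15 + 0 + 4*225))*267 = (88/39 + (-15 + 0 + 900))*267 = (88/39 + 885)*267 = (34603/39)*267 = 3079667/13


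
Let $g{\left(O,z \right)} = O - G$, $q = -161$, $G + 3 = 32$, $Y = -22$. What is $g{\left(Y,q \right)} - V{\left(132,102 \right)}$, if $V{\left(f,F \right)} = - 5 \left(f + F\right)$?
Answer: $1119$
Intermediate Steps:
$V{\left(f,F \right)} = - 5 F - 5 f$ ($V{\left(f,F \right)} = - 5 \left(F + f\right) = - 5 F - 5 f$)
$G = 29$ ($G = -3 + 32 = 29$)
$g{\left(O,z \right)} = -29 + O$ ($g{\left(O,z \right)} = O - 29 = -29 + O$)
$g{\left(Y,q \right)} - V{\left(132,102 \right)} = \left(-29 - 22\right) - \left(\left(-5\right) 102 - 660\right) = -51 - \left(-510 - 660\right) = -51 - -1170 = -51 + 1170 = 1119$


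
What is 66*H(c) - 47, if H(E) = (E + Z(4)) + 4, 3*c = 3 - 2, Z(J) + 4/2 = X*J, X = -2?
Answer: -421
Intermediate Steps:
Z(J) = -2 - 2*J
c = ⅓ (c = (3 - 2)/3 = (⅓)*1 = ⅓ ≈ 0.33333)
H(E) = -6 + E (H(E) = (E + (-2 - 2*4)) + 4 = (E + (-2 - 8)) + 4 = (E - 10) + 4 = (-10 + E) + 4 = -6 + E)
66*H(c) - 47 = 66*(-6 + ⅓) - 47 = 66*(-17/3) - 47 = -374 - 47 = -421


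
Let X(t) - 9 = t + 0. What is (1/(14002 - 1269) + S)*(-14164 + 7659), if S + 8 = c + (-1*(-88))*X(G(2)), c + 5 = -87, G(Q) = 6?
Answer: -101050367805/12733 ≈ -7.9361e+6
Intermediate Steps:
c = -92 (c = -5 - 87 = -92)
X(t) = 9 + t (X(t) = 9 + (t + 0) = 9 + t)
S = 1220 (S = -8 + (-92 + (-1*(-88))*(9 + 6)) = -8 + (-92 + 88*15) = -8 + (-92 + 1320) = -8 + 1228 = 1220)
(1/(14002 - 1269) + S)*(-14164 + 7659) = (1/(14002 - 1269) + 1220)*(-14164 + 7659) = (1/12733 + 1220)*(-6505) = (15534261/12733)*(-6505) = -101050367805/12733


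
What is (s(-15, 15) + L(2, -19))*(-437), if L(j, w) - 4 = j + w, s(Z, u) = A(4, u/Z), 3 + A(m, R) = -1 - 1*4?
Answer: 9177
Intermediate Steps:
A(m, R) = -8 (A(m, R) = -3 + (-1 - 1*4) = -3 + (-1 - 4) = -3 - 5 = -8)
s(Z, u) = -8
L(j, w) = 4 + j + w (L(j, w) = 4 + (j + w) = 4 + j + w)
(s(-15, 15) + L(2, -19))*(-437) = (-8 + (4 + 2 - 19))*(-437) = (-8 - 13)*(-437) = -21*(-437) = 9177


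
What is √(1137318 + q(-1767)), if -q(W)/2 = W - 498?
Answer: 6*√31718 ≈ 1068.6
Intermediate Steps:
q(W) = 996 - 2*W (q(W) = -2*(W - 498) = -2*(-498 + W) = 996 - 2*W)
√(1137318 + q(-1767)) = √(1137318 + (996 - 2*(-1767))) = √(1137318 + (996 + 3534)) = √(1137318 + 4530) = √1141848 = 6*√31718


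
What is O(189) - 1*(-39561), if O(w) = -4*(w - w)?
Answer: 39561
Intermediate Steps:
O(w) = 0 (O(w) = -4*0 = 0)
O(189) - 1*(-39561) = 0 - 1*(-39561) = 0 + 39561 = 39561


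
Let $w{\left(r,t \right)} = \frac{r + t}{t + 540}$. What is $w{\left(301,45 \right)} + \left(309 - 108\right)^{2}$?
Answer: $\frac{23634931}{585} \approx 40402.0$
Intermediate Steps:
$w{\left(r,t \right)} = \frac{r + t}{540 + t}$
$w{\left(301,45 \right)} + \left(309 - 108\right)^{2} = \frac{301 + 45}{540 + 45} + \left(309 - 108\right)^{2} = \frac{1}{585} \cdot 346 + 201^{2} = \frac{1}{585} \cdot 346 + 40401 = \frac{346}{585} + 40401 = \frac{23634931}{585}$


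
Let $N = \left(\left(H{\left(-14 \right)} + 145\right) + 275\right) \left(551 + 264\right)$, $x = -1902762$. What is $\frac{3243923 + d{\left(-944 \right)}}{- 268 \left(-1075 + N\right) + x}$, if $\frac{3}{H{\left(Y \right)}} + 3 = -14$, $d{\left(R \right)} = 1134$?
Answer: $- \frac{55165969}{1586312794} \approx -0.034776$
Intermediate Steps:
$H{\left(Y \right)} = - \frac{3}{17}$ ($H{\left(Y \right)} = \frac{3}{-3 - 14} = \frac{3}{-17} = 3 \left(- \frac{1}{17}\right) = - \frac{3}{17}$)
$N = \frac{5816655}{17}$ ($N = \left(\left(- \frac{3}{17} + 145\right) + 275\right) \left(551 + 264\right) = \left(\frac{2462}{17} + 275\right) 815 = \frac{7137}{17} \cdot 815 = \frac{5816655}{17} \approx 3.4216 \cdot 10^{5}$)
$\frac{3243923 + d{\left(-944 \right)}}{- 268 \left(-1075 + N\right) + x} = \frac{3243923 + 1134}{- 268 \left(-1075 + \frac{5816655}{17}\right) - 1902762} = \frac{3245057}{\left(-268\right) \frac{5798380}{17} - 1902762} = \frac{3245057}{- \frac{1553965840}{17} - 1902762} = \frac{3245057}{- \frac{1586312794}{17}} = 3245057 \left(- \frac{17}{1586312794}\right) = - \frac{55165969}{1586312794}$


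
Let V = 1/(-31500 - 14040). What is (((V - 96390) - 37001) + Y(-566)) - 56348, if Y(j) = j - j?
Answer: -8640714061/45540 ≈ -1.8974e+5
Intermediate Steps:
V = -1/45540 (V = 1/(-45540) = -1/45540 ≈ -2.1959e-5)
Y(j) = 0
(((V - 96390) - 37001) + Y(-566)) - 56348 = (((-1/45540 - 96390) - 37001) + 0) - 56348 = ((-4389600601/45540 - 37001) + 0) - 56348 = (-6074626141/45540 + 0) - 56348 = -6074626141/45540 - 56348 = -8640714061/45540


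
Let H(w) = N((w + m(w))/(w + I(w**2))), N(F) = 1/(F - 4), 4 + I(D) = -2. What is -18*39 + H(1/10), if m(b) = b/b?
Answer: -173453/247 ≈ -702.24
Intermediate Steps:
m(b) = 1
I(D) = -6 (I(D) = -4 - 2 = -6)
N(F) = 1/(-4 + F)
H(w) = 1/(-4 + (1 + w)/(-6 + w)) (H(w) = 1/(-4 + (w + 1)/(w - 6)) = 1/(-4 + (1 + w)/(-6 + w)))
-18*39 + H(1/10) = -18*39 + (6 - 1/10)/(-25 + 3/10) = -702 + (6 - 1*1/10)/(-25 + 3*(1/10)) = -702 + (6 - 1/10)/(-25 + 3/10) = -702 + (59/10)/(-247/10) = -702 - 10/247*59/10 = -702 - 59/247 = -173453/247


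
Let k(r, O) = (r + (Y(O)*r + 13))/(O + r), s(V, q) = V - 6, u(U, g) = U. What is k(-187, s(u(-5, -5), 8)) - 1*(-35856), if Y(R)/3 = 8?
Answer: 394675/11 ≈ 35880.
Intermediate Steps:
Y(R) = 24 (Y(R) = 3*8 = 24)
s(V, q) = -6 + V
k(r, O) = (13 + 25*r)/(O + r) (k(r, O) = (r + (24*r + 13))/(O + r) = (r + (13 + 24*r))/(O + r) = (13 + 25*r)/(O + r))
k(-187, s(u(-5, -5), 8)) - 1*(-35856) = (13 + 25*(-187))/((-6 - 5) - 187) - 1*(-35856) = (13 - 4675)/(-11 - 187) + 35856 = -4662/(-198) + 35856 = -1/198*(-4662) + 35856 = 259/11 + 35856 = 394675/11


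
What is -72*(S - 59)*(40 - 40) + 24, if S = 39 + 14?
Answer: 24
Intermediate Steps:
S = 53
-72*(S - 59)*(40 - 40) + 24 = -72*(53 - 59)*(40 - 40) + 24 = -(-432)*0 + 24 = -72*0 + 24 = 0 + 24 = 24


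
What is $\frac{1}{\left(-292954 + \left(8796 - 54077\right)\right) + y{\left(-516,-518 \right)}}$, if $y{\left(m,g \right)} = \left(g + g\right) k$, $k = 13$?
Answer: $- \frac{1}{351703} \approx -2.8433 \cdot 10^{-6}$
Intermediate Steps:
$y{\left(m,g \right)} = 26 g$ ($y{\left(m,g \right)} = \left(g + g\right) 13 = 2 g 13 = 26 g$)
$\frac{1}{\left(-292954 + \left(8796 - 54077\right)\right) + y{\left(-516,-518 \right)}} = \frac{1}{\left(-292954 + \left(8796 - 54077\right)\right) + 26 \left(-518\right)} = \frac{1}{\left(-292954 + \left(8796 - 54077\right)\right) - 13468} = \frac{1}{\left(-292954 - 45281\right) - 13468} = \frac{1}{-338235 - 13468} = \frac{1}{-351703} = - \frac{1}{351703}$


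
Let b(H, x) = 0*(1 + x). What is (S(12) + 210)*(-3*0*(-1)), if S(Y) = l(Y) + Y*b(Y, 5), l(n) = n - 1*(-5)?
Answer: 0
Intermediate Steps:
l(n) = 5 + n (l(n) = n + 5 = 5 + n)
b(H, x) = 0
S(Y) = 5 + Y (S(Y) = (5 + Y) + Y*0 = (5 + Y) + 0 = 5 + Y)
(S(12) + 210)*(-3*0*(-1)) = ((5 + 12) + 210)*(-3*0*(-1)) = (17 + 210)*(0*(-1)) = 227*0 = 0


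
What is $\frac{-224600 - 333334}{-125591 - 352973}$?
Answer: $\frac{278967}{239282} \approx 1.1658$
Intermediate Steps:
$\frac{-224600 - 333334}{-125591 - 352973} = - \frac{557934}{-478564} = \left(-557934\right) \left(- \frac{1}{478564}\right) = \frac{278967}{239282}$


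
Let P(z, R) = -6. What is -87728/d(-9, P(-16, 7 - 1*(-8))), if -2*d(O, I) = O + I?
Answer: -175456/15 ≈ -11697.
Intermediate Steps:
d(O, I) = -I/2 - O/2 (d(O, I) = -(O + I)/2 = -(I + O)/2 = -I/2 - O/2)
-87728/d(-9, P(-16, 7 - 1*(-8))) = -87728/(-1/2*(-6) - 1/2*(-9)) = -87728/(3 + 9/2) = -87728/15/2 = -87728*2/15 = -175456/15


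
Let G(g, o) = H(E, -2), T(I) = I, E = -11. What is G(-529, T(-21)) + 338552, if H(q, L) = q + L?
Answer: 338539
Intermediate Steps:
H(q, L) = L + q
G(g, o) = -13 (G(g, o) = -2 - 11 = -13)
G(-529, T(-21)) + 338552 = -13 + 338552 = 338539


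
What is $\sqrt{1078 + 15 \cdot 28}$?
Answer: $\sqrt{1498} \approx 38.704$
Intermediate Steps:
$\sqrt{1078 + 15 \cdot 28} = \sqrt{1078 + 420} = \sqrt{1498}$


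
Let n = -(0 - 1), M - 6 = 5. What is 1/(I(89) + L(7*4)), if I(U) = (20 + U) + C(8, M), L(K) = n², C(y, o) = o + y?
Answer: 1/129 ≈ 0.0077519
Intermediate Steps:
M = 11 (M = 6 + 5 = 11)
n = 1 (n = -1*(-1) = 1)
L(K) = 1 (L(K) = 1² = 1)
I(U) = 39 + U (I(U) = (20 + U) + (11 + 8) = (20 + U) + 19 = 39 + U)
1/(I(89) + L(7*4)) = 1/((39 + 89) + 1) = 1/(128 + 1) = 1/129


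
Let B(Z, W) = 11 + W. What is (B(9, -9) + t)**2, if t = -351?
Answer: 121801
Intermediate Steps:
(B(9, -9) + t)**2 = ((11 - 9) - 351)**2 = (2 - 351)**2 = (-349)**2 = 121801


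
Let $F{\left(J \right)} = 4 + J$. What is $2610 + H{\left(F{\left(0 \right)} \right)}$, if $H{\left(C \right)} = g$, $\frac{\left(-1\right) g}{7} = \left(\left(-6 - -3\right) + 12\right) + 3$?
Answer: $2526$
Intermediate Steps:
$g = -84$ ($g = - 7 \left(\left(\left(-6 - -3\right) + 12\right) + 3\right) = - 7 \left(\left(\left(-6 + 3\right) + 12\right) + 3\right) = - 7 \left(\left(-3 + 12\right) + 3\right) = - 7 \left(9 + 3\right) = \left(-7\right) 12 = -84$)
$H{\left(C \right)} = -84$
$2610 + H{\left(F{\left(0 \right)} \right)} = 2610 - 84 = 2526$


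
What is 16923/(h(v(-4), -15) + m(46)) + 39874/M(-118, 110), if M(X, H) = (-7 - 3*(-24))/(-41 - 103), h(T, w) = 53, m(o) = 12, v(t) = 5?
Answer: -5724933/65 ≈ -88076.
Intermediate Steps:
M(X, H) = -65/144 (M(X, H) = (-7 + 72)/(-144) = 65*(-1/144) = -65/144)
16923/(h(v(-4), -15) + m(46)) + 39874/M(-118, 110) = 16923/(53 + 12) + 39874/(-65/144) = 16923/65 + 39874*(-144/65) = 16923*(1/65) - 5741856/65 = 16923/65 - 5741856/65 = -5724933/65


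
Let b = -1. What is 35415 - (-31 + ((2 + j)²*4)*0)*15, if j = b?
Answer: 35880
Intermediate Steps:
j = -1
35415 - (-31 + ((2 + j)²*4)*0)*15 = 35415 - (-31 + ((2 - 1)²*4)*0)*15 = 35415 - (-31 + (1²*4)*0)*15 = 35415 - (-31 + (1*4)*0)*15 = 35415 - (-31 + 4*0)*15 = 35415 - (-31 + 0)*15 = 35415 - (-31)*15 = 35415 - 1*(-465) = 35415 + 465 = 35880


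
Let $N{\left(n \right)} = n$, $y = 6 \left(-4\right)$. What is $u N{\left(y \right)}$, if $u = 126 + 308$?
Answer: $-10416$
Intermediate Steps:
$y = -24$
$u = 434$
$u N{\left(y \right)} = 434 \left(-24\right) = -10416$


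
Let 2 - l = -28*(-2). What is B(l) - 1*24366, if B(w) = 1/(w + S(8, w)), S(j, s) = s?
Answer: -2631529/108 ≈ -24366.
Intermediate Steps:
l = -54 (l = 2 - (-28)*(-2) = 2 - 1*56 = 2 - 56 = -54)
B(w) = 1/(2*w) (B(w) = 1/(w + w) = 1/(2*w))
B(l) - 1*24366 = (½)/(-54) - 1*24366 = (½)*(-1/54) - 24366 = -1/108 - 24366 = -2631529/108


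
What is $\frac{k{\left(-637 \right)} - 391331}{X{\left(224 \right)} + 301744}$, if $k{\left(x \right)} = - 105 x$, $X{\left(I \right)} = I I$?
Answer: $- \frac{162223}{175960} \approx -0.92193$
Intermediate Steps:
$X{\left(I \right)} = I^{2}$
$\frac{k{\left(-637 \right)} - 391331}{X{\left(224 \right)} + 301744} = \frac{\left(-105\right) \left(-637\right) - 391331}{224^{2} + 301744} = \frac{66885 - 391331}{50176 + 301744} = - \frac{324446}{351920} = \left(-324446\right) \frac{1}{351920} = - \frac{162223}{175960}$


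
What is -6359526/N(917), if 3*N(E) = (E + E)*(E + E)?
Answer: -72819/12838 ≈ -5.6721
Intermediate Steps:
N(E) = 4*E²/3 (N(E) = ((E + E)*(E + E))/3 = ((2*E)*(2*E))/3 = (4*E²)/3 = 4*E²/3)
-6359526/N(917) = -6359526/((4/3)*917²) = -6359526/((4/3)*840889) = -6359526/3363556/3 = -6359526*3/3363556 = -72819/12838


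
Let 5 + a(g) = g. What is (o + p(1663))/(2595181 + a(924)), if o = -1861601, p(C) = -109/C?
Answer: -773960643/1079328575 ≈ -0.71708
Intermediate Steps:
a(g) = -5 + g
(o + p(1663))/(2595181 + a(924)) = (-1861601 - 109/1663)/(2595181 + (-5 + 924)) = (-1861601 - 109*1/1663)/(2595181 + 919) = (-1861601 - 109/1663)/2596100 = -3095842572/1663*1/2596100 = -773960643/1079328575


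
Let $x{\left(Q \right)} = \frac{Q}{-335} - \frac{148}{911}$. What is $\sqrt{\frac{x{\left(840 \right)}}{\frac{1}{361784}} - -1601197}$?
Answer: $\frac{3 \sqrt{262964306728109}}{61037} \approx 797.03$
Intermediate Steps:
$x{\left(Q \right)} = - \frac{148}{911} - \frac{Q}{335}$ ($x{\left(Q \right)} = Q \left(- \frac{1}{335}\right) - \frac{148}{911} = - \frac{Q}{335} - \frac{148}{911} = - \frac{148}{911} - \frac{Q}{335}$)
$\sqrt{\frac{x{\left(840 \right)}}{\frac{1}{361784}} - -1601197} = \sqrt{\frac{- \frac{148}{911} - \frac{168}{67}}{\frac{1}{361784}} - -1601197} = \sqrt{\left(- \frac{148}{911} - \frac{168}{67}\right) \frac{1}{\frac{1}{361784}} + \left(-768580 + 2369777\right)} = \sqrt{\left(- \frac{162964}{61037}\right) 361784 + 1601197} = \sqrt{- \frac{58957767776}{61037} + 1601197} = \sqrt{\frac{38774493513}{61037}} = \frac{3 \sqrt{262964306728109}}{61037}$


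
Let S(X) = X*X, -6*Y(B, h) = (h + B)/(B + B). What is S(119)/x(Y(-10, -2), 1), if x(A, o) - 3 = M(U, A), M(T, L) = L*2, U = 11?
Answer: 10115/2 ≈ 5057.5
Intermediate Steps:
Y(B, h) = -(B + h)/(12*B) (Y(B, h) = -(h + B)/(6*(B + B)) = -(B + h)/(6*(2*B)) = -(B + h)*1/(2*B)/6 = -(B + h)/(12*B))
M(T, L) = 2*L
x(A, o) = 3 + 2*A
S(X) = X**2
S(119)/x(Y(-10, -2), 1) = 119**2/(3 + 2*((1/12)*(-1*(-10) - 1*(-2))/(-10))) = 14161/(3 + 2*((1/12)*(-1/10)*(10 + 2))) = 14161/(3 + 2*((1/12)*(-1/10)*12)) = 14161/(3 + 2*(-1/10)) = 14161/(3 - 1/5) = 14161/(14/5) = 14161*(5/14) = 10115/2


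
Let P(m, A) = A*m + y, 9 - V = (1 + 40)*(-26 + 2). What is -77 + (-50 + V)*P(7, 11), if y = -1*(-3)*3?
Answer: 81021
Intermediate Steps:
y = 9 (y = 3*3 = 9)
V = 993 (V = 9 - (1 + 40)*(-26 + 2) = 9 - 41*(-24) = 9 - 1*(-984) = 9 + 984 = 993)
P(m, A) = 9 + A*m (P(m, A) = A*m + 9 = 9 + A*m)
-77 + (-50 + V)*P(7, 11) = -77 + (-50 + 993)*(9 + 11*7) = -77 + 943*(9 + 77) = -77 + 943*86 = -77 + 81098 = 81021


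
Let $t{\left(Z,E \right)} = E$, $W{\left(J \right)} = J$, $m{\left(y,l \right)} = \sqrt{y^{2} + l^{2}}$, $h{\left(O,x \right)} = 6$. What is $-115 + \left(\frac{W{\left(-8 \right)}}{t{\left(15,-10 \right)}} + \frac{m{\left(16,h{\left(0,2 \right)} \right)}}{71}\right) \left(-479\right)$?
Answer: $- \frac{2491}{5} - \frac{958 \sqrt{73}}{71} \approx -613.48$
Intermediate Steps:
$m{\left(y,l \right)} = \sqrt{l^{2} + y^{2}}$
$-115 + \left(\frac{W{\left(-8 \right)}}{t{\left(15,-10 \right)}} + \frac{m{\left(16,h{\left(0,2 \right)} \right)}}{71}\right) \left(-479\right) = -115 + \left(- \frac{8}{-10} + \frac{\sqrt{6^{2} + 16^{2}}}{71}\right) \left(-479\right) = -115 + \left(\left(-8\right) \left(- \frac{1}{10}\right) + \sqrt{36 + 256} \cdot \frac{1}{71}\right) \left(-479\right) = -115 + \left(\frac{4}{5} + \sqrt{292} \cdot \frac{1}{71}\right) \left(-479\right) = -115 + \left(\frac{4}{5} + 2 \sqrt{73} \cdot \frac{1}{71}\right) \left(-479\right) = -115 + \left(\frac{4}{5} + \frac{2 \sqrt{73}}{71}\right) \left(-479\right) = -115 - \left(\frac{1916}{5} + \frac{958 \sqrt{73}}{71}\right) = - \frac{2491}{5} - \frac{958 \sqrt{73}}{71}$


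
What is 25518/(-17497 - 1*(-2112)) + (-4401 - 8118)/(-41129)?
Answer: -856925007/632769665 ≈ -1.3542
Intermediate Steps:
25518/(-17497 - 1*(-2112)) + (-4401 - 8118)/(-41129) = 25518/(-17497 + 2112) - 12519*(-1/41129) = 25518/(-15385) + 12519/41129 = 25518*(-1/15385) + 12519/41129 = -25518/15385 + 12519/41129 = -856925007/632769665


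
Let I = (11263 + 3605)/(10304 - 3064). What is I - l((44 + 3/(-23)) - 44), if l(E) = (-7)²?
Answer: -84973/1810 ≈ -46.946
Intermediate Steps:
l(E) = 49
I = 3717/1810 (I = 14868/7240 = 14868*(1/7240) = 3717/1810 ≈ 2.0536)
I - l((44 + 3/(-23)) - 44) = 3717/1810 - 1*49 = 3717/1810 - 49 = -84973/1810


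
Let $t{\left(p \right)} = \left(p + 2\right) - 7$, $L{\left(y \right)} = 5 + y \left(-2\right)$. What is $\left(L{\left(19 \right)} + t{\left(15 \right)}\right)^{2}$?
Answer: $529$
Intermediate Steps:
$L{\left(y \right)} = 5 - 2 y$
$t{\left(p \right)} = -5 + p$ ($t{\left(p \right)} = \left(2 + p\right) - 7 = -5 + p$)
$\left(L{\left(19 \right)} + t{\left(15 \right)}\right)^{2} = \left(\left(5 - 38\right) + \left(-5 + 15\right)\right)^{2} = \left(\left(5 - 38\right) + 10\right)^{2} = \left(-33 + 10\right)^{2} = \left(-23\right)^{2} = 529$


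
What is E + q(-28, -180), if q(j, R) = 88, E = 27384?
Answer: 27472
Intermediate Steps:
E + q(-28, -180) = 27384 + 88 = 27472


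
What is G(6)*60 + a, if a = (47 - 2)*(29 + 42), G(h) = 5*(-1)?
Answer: 2895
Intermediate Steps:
G(h) = -5
a = 3195 (a = 45*71 = 3195)
G(6)*60 + a = -5*60 + 3195 = -300 + 3195 = 2895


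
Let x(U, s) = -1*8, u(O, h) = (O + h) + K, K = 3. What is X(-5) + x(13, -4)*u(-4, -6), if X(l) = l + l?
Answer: 46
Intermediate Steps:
X(l) = 2*l
u(O, h) = 3 + O + h (u(O, h) = (O + h) + 3 = 3 + O + h)
x(U, s) = -8
X(-5) + x(13, -4)*u(-4, -6) = 2*(-5) - 8*(3 - 4 - 6) = -10 - 8*(-7) = -10 + 56 = 46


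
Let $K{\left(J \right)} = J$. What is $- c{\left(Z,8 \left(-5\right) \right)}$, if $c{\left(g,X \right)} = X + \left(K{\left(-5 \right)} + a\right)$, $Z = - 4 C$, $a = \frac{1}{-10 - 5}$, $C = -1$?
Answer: $\frac{676}{15} \approx 45.067$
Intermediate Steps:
$a = - \frac{1}{15}$ ($a = \frac{1}{-15} = - \frac{1}{15} \approx -0.066667$)
$Z = 4$ ($Z = \left(-4\right) \left(-1\right) = 4$)
$c{\left(g,X \right)} = - \frac{76}{15} + X$ ($c{\left(g,X \right)} = X - \frac{76}{15} = - \frac{76}{15} + X$)
$- c{\left(Z,8 \left(-5\right) \right)} = - (- \frac{76}{15} + 8 \left(-5\right)) = - (- \frac{76}{15} - 40) = \left(-1\right) \left(- \frac{676}{15}\right) = \frac{676}{15}$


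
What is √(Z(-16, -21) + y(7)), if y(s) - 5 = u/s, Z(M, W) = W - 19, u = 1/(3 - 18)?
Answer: 2*I*√96495/105 ≈ 5.9169*I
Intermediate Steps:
u = -1/15 (u = 1/(-15) = -1/15 ≈ -0.066667)
Z(M, W) = -19 + W
y(s) = 5 - 1/(15*s)
√(Z(-16, -21) + y(7)) = √((-19 - 21) + (5 - 1/15/7)) = √(-40 + (5 - 1/15*⅐)) = √(-40 + (5 - 1/105)) = √(-40 + 524/105) = √(-3676/105) = 2*I*√96495/105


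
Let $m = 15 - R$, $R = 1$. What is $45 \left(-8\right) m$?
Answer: $-5040$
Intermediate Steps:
$m = 14$ ($m = 15 - 1 = 14$)
$45 \left(-8\right) m = 45 \left(-8\right) 14 = \left(-360\right) 14 = -5040$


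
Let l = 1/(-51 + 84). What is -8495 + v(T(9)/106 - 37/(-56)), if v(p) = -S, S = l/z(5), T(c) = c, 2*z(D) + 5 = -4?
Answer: -2523013/297 ≈ -8495.0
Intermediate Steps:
z(D) = -9/2 (z(D) = -5/2 + (½)*(-4) = -5/2 - 2 = -9/2)
l = 1/33 ≈ 0.030303
S = -2/297 (S = (1/33)/(-9/2) = -2/9*1/33 = -2/297 ≈ -0.0067340)
v(p) = 2/297 (v(p) = -1*(-2/297) = 2/297)
-8495 + v(T(9)/106 - 37/(-56)) = -8495 + 2/297 = -2523013/297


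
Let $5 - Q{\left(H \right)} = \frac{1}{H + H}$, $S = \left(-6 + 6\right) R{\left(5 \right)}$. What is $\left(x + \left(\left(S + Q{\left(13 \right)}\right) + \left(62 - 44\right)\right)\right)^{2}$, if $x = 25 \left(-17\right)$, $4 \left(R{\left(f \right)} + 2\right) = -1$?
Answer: $\frac{109265209}{676} \approx 1.6164 \cdot 10^{5}$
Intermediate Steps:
$R{\left(f \right)} = - \frac{9}{4}$ ($R{\left(f \right)} = -2 + \frac{1}{4} \left(-1\right) = -2 - \frac{1}{4} = - \frac{9}{4}$)
$x = -425$
$S = 0$ ($S = \left(-6 + 6\right) \left(- \frac{9}{4}\right) = 0 \left(- \frac{9}{4}\right) = 0$)
$Q{\left(H \right)} = 5 - \frac{1}{2 H}$ ($Q{\left(H \right)} = 5 - \frac{1}{H + H} = 5 - \frac{1}{2 H}$)
$\left(x + \left(\left(S + Q{\left(13 \right)}\right) + \left(62 - 44\right)\right)\right)^{2} = \left(-425 + \left(\left(0 + \left(5 - \frac{1}{2 \cdot 13}\right)\right) + \left(62 - 44\right)\right)\right)^{2} = \left(-425 + \left(\left(0 + \left(5 - \frac{1}{26}\right)\right) + 18\right)\right)^{2} = \left(-425 + \left(\left(0 + \frac{129}{26}\right) + 18\right)\right)^{2} = \left(-425 + \left(\frac{129}{26} + 18\right)\right)^{2} = \left(-425 + \frac{597}{26}\right)^{2} = \left(- \frac{10453}{26}\right)^{2} = \frac{109265209}{676}$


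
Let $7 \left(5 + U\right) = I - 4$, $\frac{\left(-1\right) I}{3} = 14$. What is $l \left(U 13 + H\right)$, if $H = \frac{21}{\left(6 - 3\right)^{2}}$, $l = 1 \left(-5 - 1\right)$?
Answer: $\frac{6220}{7} \approx 888.57$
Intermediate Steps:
$I = -42$ ($I = \left(-3\right) 14 = -42$)
$U = - \frac{81}{7}$ ($U = -5 + \frac{-42 - 4}{7} = -5 + \frac{1}{7} \left(-46\right) = -5 - \frac{46}{7} = - \frac{81}{7} \approx -11.571$)
$l = -6$ ($l = 1 \left(-6\right) = -6$)
$H = \frac{7}{3}$ ($H = \frac{21}{3^{2}} = \frac{21}{9} = 21 \cdot \frac{1}{9} = \frac{7}{3} \approx 2.3333$)
$l \left(U 13 + H\right) = - 6 \left(\left(- \frac{81}{7}\right) 13 + \frac{7}{3}\right) = - 6 \left(- \frac{1053}{7} + \frac{7}{3}\right) = \left(-6\right) \left(- \frac{3110}{21}\right) = \frac{6220}{7}$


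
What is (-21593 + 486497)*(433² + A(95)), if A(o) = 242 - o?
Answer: 87232726944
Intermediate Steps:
(-21593 + 486497)*(433² + A(95)) = (-21593 + 486497)*(433² + (242 - 1*95)) = 464904*(187489 + (242 - 95)) = 464904*(187489 + 147) = 464904*187636 = 87232726944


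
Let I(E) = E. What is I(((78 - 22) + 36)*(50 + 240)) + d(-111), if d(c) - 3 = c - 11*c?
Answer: 27793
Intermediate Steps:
d(c) = 3 - 10*c (d(c) = 3 + (c - 11*c) = 3 - 10*c)
I(((78 - 22) + 36)*(50 + 240)) + d(-111) = ((78 - 22) + 36)*(50 + 240) + (3 - 10*(-111)) = (56 + 36)*290 + (3 + 1110) = 92*290 + 1113 = 26680 + 1113 = 27793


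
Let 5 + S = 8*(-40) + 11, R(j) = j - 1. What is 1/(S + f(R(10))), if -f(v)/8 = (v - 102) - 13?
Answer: 1/534 ≈ 0.0018727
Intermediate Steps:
R(j) = -1 + j
S = -314 (S = -5 + (8*(-40) + 11) = -5 + (-320 + 11) = -5 - 309 = -314)
f(v) = 920 - 8*v (f(v) = -8*((v - 102) - 13) = -8*((-102 + v) - 13) = -8*(-115 + v) = 920 - 8*v)
1/(S + f(R(10))) = 1/(-314 + (920 - 8*(-1 + 10))) = 1/(-314 + (920 - 8*9)) = 1/(-314 + (920 - 72)) = 1/(-314 + 848) = 1/534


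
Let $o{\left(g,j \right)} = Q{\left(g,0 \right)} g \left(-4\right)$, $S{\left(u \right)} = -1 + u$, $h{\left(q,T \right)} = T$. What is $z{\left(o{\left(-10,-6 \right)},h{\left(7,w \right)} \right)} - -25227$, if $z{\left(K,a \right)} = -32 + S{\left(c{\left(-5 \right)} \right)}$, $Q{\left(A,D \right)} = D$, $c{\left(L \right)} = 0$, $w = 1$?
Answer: $25194$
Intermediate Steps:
$o{\left(g,j \right)} = 0$ ($o{\left(g,j \right)} = 0 g \left(-4\right) = 0 \left(-4\right) = 0$)
$z{\left(K,a \right)} = -33$ ($z{\left(K,a \right)} = -32 + \left(-1 + 0\right) = -32 - 1 = -33$)
$z{\left(o{\left(-10,-6 \right)},h{\left(7,w \right)} \right)} - -25227 = -33 - -25227 = -33 + 25227 = 25194$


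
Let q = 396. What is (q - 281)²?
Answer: 13225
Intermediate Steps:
(q - 281)² = (396 - 281)² = 115² = 13225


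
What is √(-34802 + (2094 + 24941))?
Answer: 3*I*√863 ≈ 88.131*I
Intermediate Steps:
√(-34802 + (2094 + 24941)) = √(-34802 + 27035) = √(-7767) = 3*I*√863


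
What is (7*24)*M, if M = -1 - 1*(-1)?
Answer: 0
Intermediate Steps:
M = 0 (M = -1 + 1 = 0)
(7*24)*M = (7*24)*0 = 168*0 = 0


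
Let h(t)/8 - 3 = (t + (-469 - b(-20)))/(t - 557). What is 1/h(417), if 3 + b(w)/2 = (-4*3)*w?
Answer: 35/1892 ≈ 0.018499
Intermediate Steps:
b(w) = -6 - 24*w (b(w) = -6 + 2*((-4*3)*w) = -6 + 2*(-12*w) = -6 - 24*w)
h(t) = 24 + 8*(-943 + t)/(-557 + t) (h(t) = 24 + 8*((t + (-469 - (-6 - 24*(-20))))/(t - 557)) = 24 + 8*((t + (-469 - (-6 + 480)))/(-557 + t)) = 24 + 8*((t + (-469 - 1*474))/(-557 + t)) = 24 + 8*((t + (-469 - 474))/(-557 + t)) = 24 + 8*((t - 943)/(-557 + t)) = 24 + 8*((-943 + t)/(-557 + t)) = 24 + 8*(-943 + t)/(-557 + t))
1/h(417) = 1/(16*(-1307 + 2*417)/(-557 + 417)) = 1/(16*(-1307 + 834)/(-140)) = 1/(16*(-1/140)*(-473)) = 1/(1892/35) = 35/1892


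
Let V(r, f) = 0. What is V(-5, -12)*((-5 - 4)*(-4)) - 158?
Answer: -158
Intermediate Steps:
V(-5, -12)*((-5 - 4)*(-4)) - 158 = 0*((-5 - 4)*(-4)) - 158 = 0*(-9*(-4)) - 158 = 0*36 - 158 = 0 - 158 = -158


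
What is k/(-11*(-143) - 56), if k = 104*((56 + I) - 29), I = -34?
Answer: -728/1517 ≈ -0.47989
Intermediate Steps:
k = -728 (k = 104*((56 - 34) - 29) = 104*(22 - 29) = 104*(-7) = -728)
k/(-11*(-143) - 56) = -728/(-11*(-143) - 56) = -728/(1573 - 56) = -728/1517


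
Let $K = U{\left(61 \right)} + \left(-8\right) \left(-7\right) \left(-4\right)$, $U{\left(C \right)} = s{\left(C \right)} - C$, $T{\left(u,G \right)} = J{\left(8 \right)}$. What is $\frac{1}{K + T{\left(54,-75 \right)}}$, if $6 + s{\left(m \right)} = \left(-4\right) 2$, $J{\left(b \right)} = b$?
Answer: $- \frac{1}{291} \approx -0.0034364$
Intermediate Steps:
$s{\left(m \right)} = -14$ ($s{\left(m \right)} = -6 - 8 = -14$)
$T{\left(u,G \right)} = 8$
$U{\left(C \right)} = -14 - C$
$K = -299$ ($K = \left(-14 - 61\right) + \left(-8\right) \left(-7\right) \left(-4\right) = \left(-14 - 61\right) + 56 \left(-4\right) = -75 - 224 = -299$)
$\frac{1}{K + T{\left(54,-75 \right)}} = \frac{1}{-299 + 8} = \frac{1}{-291} = - \frac{1}{291}$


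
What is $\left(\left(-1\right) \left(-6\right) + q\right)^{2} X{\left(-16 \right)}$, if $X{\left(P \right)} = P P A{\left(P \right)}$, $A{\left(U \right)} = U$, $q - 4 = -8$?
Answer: $-16384$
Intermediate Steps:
$q = -4$ ($q = 4 - 8 = -4$)
$X{\left(P \right)} = P^{3}$ ($X{\left(P \right)} = P P P = P^{2} P = P^{3}$)
$\left(\left(-1\right) \left(-6\right) + q\right)^{2} X{\left(-16 \right)} = \left(\left(-1\right) \left(-6\right) - 4\right)^{2} \left(-16\right)^{3} = \left(6 - 4\right)^{2} \left(-4096\right) = 2^{2} \left(-4096\right) = 4 \left(-4096\right) = -16384$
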